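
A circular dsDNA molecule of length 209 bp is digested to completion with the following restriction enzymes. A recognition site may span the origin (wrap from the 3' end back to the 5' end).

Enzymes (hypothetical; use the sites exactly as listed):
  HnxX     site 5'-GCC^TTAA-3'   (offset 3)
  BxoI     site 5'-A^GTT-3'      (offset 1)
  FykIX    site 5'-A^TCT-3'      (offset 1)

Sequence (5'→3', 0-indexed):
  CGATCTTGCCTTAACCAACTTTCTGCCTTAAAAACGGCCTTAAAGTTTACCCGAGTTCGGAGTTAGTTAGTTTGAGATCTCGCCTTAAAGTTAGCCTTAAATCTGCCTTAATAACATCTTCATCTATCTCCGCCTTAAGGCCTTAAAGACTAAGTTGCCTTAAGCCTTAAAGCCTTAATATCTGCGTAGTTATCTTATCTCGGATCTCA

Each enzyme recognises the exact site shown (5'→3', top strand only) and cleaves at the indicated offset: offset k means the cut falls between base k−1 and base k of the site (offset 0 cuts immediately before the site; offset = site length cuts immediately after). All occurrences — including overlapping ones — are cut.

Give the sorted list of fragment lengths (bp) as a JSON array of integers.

[4,4,4,4,5,5,5,5,6,6,6,6,7,7,7,7,7,7,8,8,8,8,8,8,9,10,11,12,17]

Site scan:
  HnxX (GCCTTAA, off=3): starts [7, 24, 36, 81, 93, 104, 131, 139, 156, 163, 171] → cuts [10, 27, 39, 84, 96, 107, 134, 142, 159, 166, 174]
  BxoI (AGTT, off=1): starts [43, 53, 60, 64, 68, 88, 152, 187] → cuts [44, 54, 61, 65, 69, 89, 153, 188]
  FykIX (ATCT, off=1): starts [2, 76, 100, 115, 121, 125, 179, 191, 196, 203] → cuts [3, 77, 101, 116, 122, 126, 180, 192, 197, 204]

Pooled cuts: [3, 10, 27, 39, 44, 54, 61, 65, 69, 77, 84, 89, 96, 101, 107, 116, 122, 126, 134, 142, 153, 159, 166, 174, 180, 188, 192, 197, 204]

Fragment lengths:
  3→10: 7 bp
  10→27: 17 bp
  27→39: 12 bp
  39→44: 5 bp
  44→54: 10 bp
  54→61: 7 bp
  61→65: 4 bp
  65→69: 4 bp
  69→77: 8 bp
  77→84: 7 bp
  84→89: 5 bp
  89→96: 7 bp
  96→101: 5 bp
  101→107: 6 bp
  107→116: 9 bp
  116→122: 6 bp
  122→126: 4 bp
  126→134: 8 bp
  134→142: 8 bp
  142→153: 11 bp
  153→159: 6 bp
  159→166: 7 bp
  166→174: 8 bp
  174→180: 6 bp
  180→188: 8 bp
  188→192: 4 bp
  192→197: 5 bp
  197→204: 7 bp
  204→3 (wrap): 209-204+3 = 8 bp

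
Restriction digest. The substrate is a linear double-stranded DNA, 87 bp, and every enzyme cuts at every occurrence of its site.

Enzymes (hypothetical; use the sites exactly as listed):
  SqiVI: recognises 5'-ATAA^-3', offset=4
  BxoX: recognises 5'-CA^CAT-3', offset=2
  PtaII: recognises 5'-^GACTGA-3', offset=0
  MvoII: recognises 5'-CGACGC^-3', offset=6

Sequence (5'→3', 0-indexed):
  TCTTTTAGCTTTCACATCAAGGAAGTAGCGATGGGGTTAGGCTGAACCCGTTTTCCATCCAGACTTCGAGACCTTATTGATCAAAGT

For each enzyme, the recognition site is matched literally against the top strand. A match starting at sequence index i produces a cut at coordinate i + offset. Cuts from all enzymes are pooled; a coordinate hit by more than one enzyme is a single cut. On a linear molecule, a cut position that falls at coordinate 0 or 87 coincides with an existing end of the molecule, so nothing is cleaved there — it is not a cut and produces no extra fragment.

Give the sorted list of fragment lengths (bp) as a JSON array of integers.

Per-enzyme occurrences:
  SqiVI (ATAA, off=4): no sites
  BxoX (CACAT, off=2): starts [12] → cuts [14]
  PtaII (GACTGA, off=0): no sites
  MvoII (CGACGC, off=6): no sites

All cut coordinates (distinct, sorted): [14]

Fragments:
  [0,14): 14 bp
  [14,87): 73 bp

[14,73]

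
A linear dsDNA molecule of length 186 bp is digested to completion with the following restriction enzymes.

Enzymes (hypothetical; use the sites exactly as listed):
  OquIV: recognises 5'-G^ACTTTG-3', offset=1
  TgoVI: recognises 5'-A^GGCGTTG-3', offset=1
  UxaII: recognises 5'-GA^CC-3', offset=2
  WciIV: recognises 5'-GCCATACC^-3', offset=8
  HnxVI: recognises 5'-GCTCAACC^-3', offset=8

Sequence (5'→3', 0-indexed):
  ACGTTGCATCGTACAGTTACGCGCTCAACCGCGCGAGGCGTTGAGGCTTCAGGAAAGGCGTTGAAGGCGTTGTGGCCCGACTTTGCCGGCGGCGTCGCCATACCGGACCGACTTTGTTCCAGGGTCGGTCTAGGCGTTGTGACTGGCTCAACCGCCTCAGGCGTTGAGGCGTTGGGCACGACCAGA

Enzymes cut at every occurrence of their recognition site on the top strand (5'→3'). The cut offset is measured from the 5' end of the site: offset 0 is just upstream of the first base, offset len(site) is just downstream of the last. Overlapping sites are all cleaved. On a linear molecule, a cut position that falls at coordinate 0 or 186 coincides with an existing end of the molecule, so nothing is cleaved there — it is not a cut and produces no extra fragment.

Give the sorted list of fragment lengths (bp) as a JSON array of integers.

[3,3,5,6,6,8,9,14,14,20,21,22,25,30]

Scan for sites:
  OquIV (GACTTTG, off=1): starts [78, 109] → cuts [79, 110]
  TgoVI (AGGCGTTG, off=1): starts [35, 55, 64, 131, 158, 166] → cuts [36, 56, 65, 132, 159, 167]
  UxaII (GACC, off=2): starts [105, 179] → cuts [107, 181]
  WciIV (GCCATACC, off=8): starts [96] → cuts [104]
  HnxVI (GCTCAACC, off=8): starts [22, 145] → cuts [30, 153]

Pooled cuts: [30, 36, 56, 65, 79, 104, 107, 110, 132, 153, 159, 167, 181]

Fragments:
  [0,30): 30 bp
  [30,36): 6 bp
  [36,56): 20 bp
  [56,65): 9 bp
  [65,79): 14 bp
  [79,104): 25 bp
  [104,107): 3 bp
  [107,110): 3 bp
  [110,132): 22 bp
  [132,153): 21 bp
  [153,159): 6 bp
  [159,167): 8 bp
  [167,181): 14 bp
  [181,186): 5 bp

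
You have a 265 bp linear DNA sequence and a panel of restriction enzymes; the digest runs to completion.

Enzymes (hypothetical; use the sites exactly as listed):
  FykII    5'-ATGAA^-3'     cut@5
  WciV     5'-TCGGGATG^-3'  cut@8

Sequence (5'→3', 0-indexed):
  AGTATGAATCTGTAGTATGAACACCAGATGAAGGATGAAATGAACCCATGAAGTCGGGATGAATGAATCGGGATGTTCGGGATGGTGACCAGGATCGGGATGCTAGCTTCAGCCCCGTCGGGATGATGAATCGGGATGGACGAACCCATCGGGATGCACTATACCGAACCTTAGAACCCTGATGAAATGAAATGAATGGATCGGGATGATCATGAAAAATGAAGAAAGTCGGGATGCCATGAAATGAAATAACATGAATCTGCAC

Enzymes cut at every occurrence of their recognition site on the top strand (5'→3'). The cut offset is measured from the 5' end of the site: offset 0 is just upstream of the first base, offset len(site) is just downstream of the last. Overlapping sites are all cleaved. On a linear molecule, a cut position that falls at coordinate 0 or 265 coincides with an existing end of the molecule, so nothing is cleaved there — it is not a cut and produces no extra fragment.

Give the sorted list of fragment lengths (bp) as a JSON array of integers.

[2,4,5,5,5,5,5,7,7,7,7,8,8,8,8,8,9,9,10,11,12,13,13,18,18,23,30]

Scan for sites:
  FykII ATGAA/5: at [3, 16, 27, 34, 39, 47, 58, 62, 125, 181, 186, 191, 211, 218, 238, 243, 253] ⇒ [8, 21, 32, 39, 44, 52, 63, 67, 130, 186, 191, 196, 216, 223, 243, 248, 258]
  WciV TCGGGATG/8: at [53, 67, 76, 94, 117, 130, 148, 200, 228] ⇒ [61, 75, 84, 102, 125, 138, 156, 208, 236]

Pooled cuts: [8, 21, 32, 39, 44, 52, 61, 63, 67, 75, 84, 102, 125, 130, 138, 156, 186, 191, 196, 208, 216, 223, 236, 243, 248, 258]

Fragment lengths:
  [0,8): 8 bp
  [8,21): 13 bp
  [21,32): 11 bp
  [32,39): 7 bp
  [39,44): 5 bp
  [44,52): 8 bp
  [52,61): 9 bp
  [61,63): 2 bp
  [63,67): 4 bp
  [67,75): 8 bp
  [75,84): 9 bp
  [84,102): 18 bp
  [102,125): 23 bp
  [125,130): 5 bp
  [130,138): 8 bp
  [138,156): 18 bp
  [156,186): 30 bp
  [186,191): 5 bp
  [191,196): 5 bp
  [196,208): 12 bp
  [208,216): 8 bp
  [216,223): 7 bp
  [223,236): 13 bp
  [236,243): 7 bp
  [243,248): 5 bp
  [248,258): 10 bp
  [258,265): 7 bp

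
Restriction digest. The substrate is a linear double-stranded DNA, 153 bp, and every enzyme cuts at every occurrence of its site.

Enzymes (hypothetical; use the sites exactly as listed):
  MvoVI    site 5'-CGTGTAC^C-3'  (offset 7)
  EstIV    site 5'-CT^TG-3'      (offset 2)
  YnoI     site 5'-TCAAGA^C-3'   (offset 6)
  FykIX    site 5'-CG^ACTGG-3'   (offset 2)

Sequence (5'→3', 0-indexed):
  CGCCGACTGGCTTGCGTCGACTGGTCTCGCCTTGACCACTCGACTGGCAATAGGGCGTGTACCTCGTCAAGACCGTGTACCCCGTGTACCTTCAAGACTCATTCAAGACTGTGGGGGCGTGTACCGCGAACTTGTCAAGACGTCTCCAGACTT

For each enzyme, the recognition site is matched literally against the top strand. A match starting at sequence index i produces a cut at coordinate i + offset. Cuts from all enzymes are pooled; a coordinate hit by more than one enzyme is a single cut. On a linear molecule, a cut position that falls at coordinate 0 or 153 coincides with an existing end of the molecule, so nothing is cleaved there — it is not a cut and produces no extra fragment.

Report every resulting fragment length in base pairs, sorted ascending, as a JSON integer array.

[5,7,7,8,8,8,8,9,10,10,11,13,13,16,20]

Scan for sites:
  MvoVI CGTGTACC/7: at [55, 73, 82, 117] ⇒ [62, 80, 89, 124]
  EstIV CTTG/2: at [10, 30, 130] ⇒ [12, 32, 132]
  YnoI TCAAGAC/6: at [66, 91, 102, 134] ⇒ [72, 97, 108, 140]
  FykIX CGACTGG/2: at [3, 17, 40] ⇒ [5, 19, 42]

Pooled cuts: [5, 12, 19, 32, 42, 62, 72, 80, 89, 97, 108, 124, 132, 140]

Fragment lengths:
  [0,5): 5 bp
  [5,12): 7 bp
  [12,19): 7 bp
  [19,32): 13 bp
  [32,42): 10 bp
  [42,62): 20 bp
  [62,72): 10 bp
  [72,80): 8 bp
  [80,89): 9 bp
  [89,97): 8 bp
  [97,108): 11 bp
  [108,124): 16 bp
  [124,132): 8 bp
  [132,140): 8 bp
  [140,153): 13 bp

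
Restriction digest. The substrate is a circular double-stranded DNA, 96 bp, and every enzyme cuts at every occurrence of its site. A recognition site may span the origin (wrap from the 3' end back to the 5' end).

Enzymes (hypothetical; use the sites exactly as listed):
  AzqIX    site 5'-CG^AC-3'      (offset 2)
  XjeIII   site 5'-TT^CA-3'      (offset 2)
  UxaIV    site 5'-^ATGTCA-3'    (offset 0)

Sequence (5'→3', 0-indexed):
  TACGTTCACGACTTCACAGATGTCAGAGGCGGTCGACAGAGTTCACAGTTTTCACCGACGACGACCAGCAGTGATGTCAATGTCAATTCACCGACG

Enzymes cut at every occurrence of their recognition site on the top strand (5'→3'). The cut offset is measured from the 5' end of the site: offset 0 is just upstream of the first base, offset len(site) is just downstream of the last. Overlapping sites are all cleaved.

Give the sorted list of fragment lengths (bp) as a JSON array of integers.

Scan for sites:
  AzqIX CGAC/2: at [8, 33, 55, 58, 61, 91] ⇒ [10, 35, 57, 60, 63, 93]
  XjeIII TTCA/2: at [4, 12, 41, 50, 86] ⇒ [6, 14, 43, 52, 88]
  UxaIV ATGTCA/0: at [19, 73, 79] ⇒ [19, 73, 79]

Pooled cuts: [6, 10, 14, 19, 35, 43, 52, 57, 60, 63, 73, 79, 88, 93]

Fragments:
  6→10: 4 bp
  10→14: 4 bp
  14→19: 5 bp
  19→35: 16 bp
  35→43: 8 bp
  43→52: 9 bp
  52→57: 5 bp
  57→60: 3 bp
  60→63: 3 bp
  63→73: 10 bp
  73→79: 6 bp
  79→88: 9 bp
  88→93: 5 bp
  93→6 (wrap): 96-93+6 = 9 bp

[3,3,4,4,5,5,5,6,8,9,9,9,10,16]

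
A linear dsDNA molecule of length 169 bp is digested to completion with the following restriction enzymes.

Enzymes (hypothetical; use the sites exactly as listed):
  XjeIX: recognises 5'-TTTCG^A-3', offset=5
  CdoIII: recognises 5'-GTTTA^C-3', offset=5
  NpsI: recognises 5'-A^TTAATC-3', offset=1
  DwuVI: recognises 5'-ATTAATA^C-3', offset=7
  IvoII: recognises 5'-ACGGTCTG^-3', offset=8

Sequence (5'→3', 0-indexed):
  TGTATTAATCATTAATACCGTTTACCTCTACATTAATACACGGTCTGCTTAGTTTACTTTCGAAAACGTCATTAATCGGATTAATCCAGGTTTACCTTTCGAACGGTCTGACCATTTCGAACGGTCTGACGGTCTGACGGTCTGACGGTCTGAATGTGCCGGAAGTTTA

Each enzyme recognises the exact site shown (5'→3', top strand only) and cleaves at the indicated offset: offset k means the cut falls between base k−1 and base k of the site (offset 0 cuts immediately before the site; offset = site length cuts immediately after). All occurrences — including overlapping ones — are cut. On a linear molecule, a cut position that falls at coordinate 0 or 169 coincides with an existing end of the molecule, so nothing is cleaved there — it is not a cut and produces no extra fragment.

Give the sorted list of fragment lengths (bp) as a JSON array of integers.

Scan for sites:
  XjeIX (TTTCGA, off=5): starts [57, 96, 114] → cuts [62, 101, 119]
  CdoIII (GTTTAC, off=5): starts [19, 51, 89] → cuts [24, 56, 94]
  NpsI (ATTAATC, off=1): starts [3, 70, 79] → cuts [4, 71, 80]
  DwuVI (ATTAATAC, off=7): starts [10, 31] → cuts [17, 38]
  IvoII (ACGGTCTG, off=8): starts [39, 102, 120, 128, 136, 144] → cuts [47, 110, 128, 136, 144, 152]

All cut coordinates (distinct, sorted): [4, 17, 24, 38, 47, 56, 62, 71, 80, 94, 101, 110, 119, 128, 136, 144, 152]

Fragments:
  [0,4): 4 bp
  [4,17): 13 bp
  [17,24): 7 bp
  [24,38): 14 bp
  [38,47): 9 bp
  [47,56): 9 bp
  [56,62): 6 bp
  [62,71): 9 bp
  [71,80): 9 bp
  [80,94): 14 bp
  [94,101): 7 bp
  [101,110): 9 bp
  [110,119): 9 bp
  [119,128): 9 bp
  [128,136): 8 bp
  [136,144): 8 bp
  [144,152): 8 bp
  [152,169): 17 bp

[4,6,7,7,8,8,8,9,9,9,9,9,9,9,13,14,14,17]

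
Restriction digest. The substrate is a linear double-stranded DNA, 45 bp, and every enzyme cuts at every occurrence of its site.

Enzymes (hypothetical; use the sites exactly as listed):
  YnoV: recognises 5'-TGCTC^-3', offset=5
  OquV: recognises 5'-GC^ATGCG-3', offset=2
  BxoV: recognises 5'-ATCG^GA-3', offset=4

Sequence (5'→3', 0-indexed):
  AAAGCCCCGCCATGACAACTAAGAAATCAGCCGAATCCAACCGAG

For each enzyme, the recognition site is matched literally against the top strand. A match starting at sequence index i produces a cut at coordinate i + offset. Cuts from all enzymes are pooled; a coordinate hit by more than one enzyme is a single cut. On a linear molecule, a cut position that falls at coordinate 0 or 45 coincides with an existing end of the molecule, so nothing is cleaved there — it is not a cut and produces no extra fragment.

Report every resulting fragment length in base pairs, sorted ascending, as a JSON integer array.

Per-enzyme occurrences:
  YnoV (TGCTC, off=5): no sites
  OquV (GCATGCG, off=2): no sites
  BxoV (ATCGGA, off=4): no sites

All cut coordinates (distinct, sorted): ∅

Fragments:
  no cuts → one linear fragment of 45 bp

[45]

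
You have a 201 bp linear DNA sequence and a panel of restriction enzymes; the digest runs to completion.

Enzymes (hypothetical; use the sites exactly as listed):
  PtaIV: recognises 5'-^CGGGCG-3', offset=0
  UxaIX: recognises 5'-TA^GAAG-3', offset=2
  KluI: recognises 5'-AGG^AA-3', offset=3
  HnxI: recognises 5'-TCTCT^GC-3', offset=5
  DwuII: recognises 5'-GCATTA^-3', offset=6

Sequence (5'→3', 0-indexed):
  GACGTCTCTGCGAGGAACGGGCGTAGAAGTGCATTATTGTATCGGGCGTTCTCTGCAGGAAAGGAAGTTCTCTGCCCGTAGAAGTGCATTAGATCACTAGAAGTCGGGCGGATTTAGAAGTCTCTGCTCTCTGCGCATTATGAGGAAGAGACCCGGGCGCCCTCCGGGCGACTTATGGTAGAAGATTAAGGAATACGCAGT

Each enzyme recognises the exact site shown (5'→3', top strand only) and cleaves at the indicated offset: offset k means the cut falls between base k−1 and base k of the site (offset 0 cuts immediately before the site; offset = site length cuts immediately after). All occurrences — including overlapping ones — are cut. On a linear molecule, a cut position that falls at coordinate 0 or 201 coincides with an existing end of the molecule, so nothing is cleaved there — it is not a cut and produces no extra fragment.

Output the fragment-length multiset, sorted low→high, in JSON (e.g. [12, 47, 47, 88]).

[2,5,5,5,5,6,6,7,7,8,8,8,8,9,9,9,10,11,11,11,11,12,12,16]

Per-enzyme occurrences:
  PtaIV CGGGCG/0: at [17, 42, 104, 153, 164] ⇒ [17, 42, 104, 153, 164]
  UxaIX TAGAAG/2: at [23, 78, 97, 114, 178] ⇒ [25, 80, 99, 116, 180]
  KluI AGGAA/3: at [12, 56, 61, 142, 188] ⇒ [15, 59, 64, 145, 191]
  HnxI TCTCTGC/5: at [4, 49, 68, 120, 127] ⇒ [9, 54, 73, 125, 132]
  DwuII GCATTA/6: at [30, 85, 134] ⇒ [36, 91, 140]

Pooled cuts: [9, 15, 17, 25, 36, 42, 54, 59, 64, 73, 80, 91, 99, 104, 116, 125, 132, 140, 145, 153, 164, 180, 191]

Fragment lengths:
  [0,9): 9 bp
  [9,15): 6 bp
  [15,17): 2 bp
  [17,25): 8 bp
  [25,36): 11 bp
  [36,42): 6 bp
  [42,54): 12 bp
  [54,59): 5 bp
  [59,64): 5 bp
  [64,73): 9 bp
  [73,80): 7 bp
  [80,91): 11 bp
  [91,99): 8 bp
  [99,104): 5 bp
  [104,116): 12 bp
  [116,125): 9 bp
  [125,132): 7 bp
  [132,140): 8 bp
  [140,145): 5 bp
  [145,153): 8 bp
  [153,164): 11 bp
  [164,180): 16 bp
  [180,191): 11 bp
  [191,201): 10 bp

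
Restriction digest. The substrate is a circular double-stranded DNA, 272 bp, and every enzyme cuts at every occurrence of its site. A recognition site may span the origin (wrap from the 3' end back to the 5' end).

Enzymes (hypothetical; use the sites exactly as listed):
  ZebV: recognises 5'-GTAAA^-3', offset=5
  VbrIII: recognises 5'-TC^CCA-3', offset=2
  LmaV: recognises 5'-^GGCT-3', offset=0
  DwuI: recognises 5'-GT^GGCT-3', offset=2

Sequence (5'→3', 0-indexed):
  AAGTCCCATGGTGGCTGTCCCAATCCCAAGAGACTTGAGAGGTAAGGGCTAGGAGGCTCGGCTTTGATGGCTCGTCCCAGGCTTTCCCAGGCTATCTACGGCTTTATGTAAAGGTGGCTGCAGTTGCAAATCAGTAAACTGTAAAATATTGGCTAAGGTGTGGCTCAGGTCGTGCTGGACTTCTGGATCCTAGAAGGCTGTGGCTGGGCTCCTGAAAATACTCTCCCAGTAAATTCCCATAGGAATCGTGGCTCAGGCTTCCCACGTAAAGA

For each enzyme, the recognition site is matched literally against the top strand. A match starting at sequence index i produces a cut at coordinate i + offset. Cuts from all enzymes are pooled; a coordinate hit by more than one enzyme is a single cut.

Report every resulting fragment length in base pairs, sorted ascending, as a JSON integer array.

[3,3,3,3,5,5,5,6,6,6,6,7,7,7,7,7,8,8,8,9,9,10,11,13,13,19,21,23,34]

Scan for sites:
  ZebV (GTAAA, off=5): starts [107, 133, 140, 228, 265] → cuts [112, 138, 145, 233, 270]
  VbrIII (TCCCA, off=2): starts [3, 17, 23, 74, 84, 223, 234, 259] → cuts [5, 19, 25, 76, 86, 225, 236, 261]
  LmaV (GGCT, off=0): starts [12, 46, 54, 59, 68, 79, 89, 99, 115, 150, 161, 195, 201, 206, 249, 255] → cuts [12, 46, 54, 59, 68, 79, 89, 99, 115, 150, 161, 195, 201, 206, 249, 255]
  DwuI (GTGGCT, off=2): starts [10, 113, 159, 199, 247] → cuts [12, 115, 161, 201, 249]

All cut coordinates (distinct, sorted): [5, 12, 19, 25, 46, 54, 59, 68, 76, 79, 86, 89, 99, 112, 115, 138, 145, 150, 161, 195, 201, 206, 225, 233, 236, 249, 255, 261, 270]

Fragments:
  5→12: 7 bp
  12→19: 7 bp
  19→25: 6 bp
  25→46: 21 bp
  46→54: 8 bp
  54→59: 5 bp
  59→68: 9 bp
  68→76: 8 bp
  76→79: 3 bp
  79→86: 7 bp
  86→89: 3 bp
  89→99: 10 bp
  99→112: 13 bp
  112→115: 3 bp
  115→138: 23 bp
  138→145: 7 bp
  145→150: 5 bp
  150→161: 11 bp
  161→195: 34 bp
  195→201: 6 bp
  201→206: 5 bp
  206→225: 19 bp
  225→233: 8 bp
  233→236: 3 bp
  236→249: 13 bp
  249→255: 6 bp
  255→261: 6 bp
  261→270: 9 bp
  270→5 (wrap): 272-270+5 = 7 bp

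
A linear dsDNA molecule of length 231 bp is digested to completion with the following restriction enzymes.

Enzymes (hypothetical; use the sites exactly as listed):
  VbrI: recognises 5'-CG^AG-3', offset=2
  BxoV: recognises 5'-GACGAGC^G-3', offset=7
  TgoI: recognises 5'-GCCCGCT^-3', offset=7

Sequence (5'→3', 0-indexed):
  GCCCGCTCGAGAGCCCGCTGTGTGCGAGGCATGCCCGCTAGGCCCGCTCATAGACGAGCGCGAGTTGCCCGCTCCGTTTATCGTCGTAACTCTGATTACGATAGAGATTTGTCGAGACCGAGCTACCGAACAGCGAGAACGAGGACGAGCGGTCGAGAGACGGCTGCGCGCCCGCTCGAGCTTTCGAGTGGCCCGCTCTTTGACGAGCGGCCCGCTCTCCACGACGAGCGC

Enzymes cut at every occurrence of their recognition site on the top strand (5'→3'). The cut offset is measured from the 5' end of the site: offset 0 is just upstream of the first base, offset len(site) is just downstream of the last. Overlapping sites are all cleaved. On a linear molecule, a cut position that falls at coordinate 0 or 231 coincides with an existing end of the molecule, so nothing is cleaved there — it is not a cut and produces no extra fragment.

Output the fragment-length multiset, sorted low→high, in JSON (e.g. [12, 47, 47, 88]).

[2,2,2,3,3,3,3,3,5,6,6,6,7,7,8,8,8,8,9,10,10,11,11,13,15,21,41]

Site scan:
  VbrI CGAG/2: at [7, 24, 54, 60, 112, 118, 133, 139, 145, 153, 176, 184, 203, 224] ⇒ [9, 26, 56, 62, 114, 120, 135, 141, 147, 155, 178, 186, 205, 226]
  BxoV GACGAGCG/7: at [52, 143, 201, 222] ⇒ [59, 150, 208, 229]
  TgoI GCCCGCT/7: at [0, 12, 32, 41, 66, 169, 190, 209] ⇒ [7, 19, 39, 48, 73, 176, 197, 216]

Pooled cuts: [7, 9, 19, 26, 39, 48, 56, 59, 62, 73, 114, 120, 135, 141, 147, 150, 155, 176, 178, 186, 197, 205, 208, 216, 226, 229]

Fragments:
  [0,7): 7 bp
  [7,9): 2 bp
  [9,19): 10 bp
  [19,26): 7 bp
  [26,39): 13 bp
  [39,48): 9 bp
  [48,56): 8 bp
  [56,59): 3 bp
  [59,62): 3 bp
  [62,73): 11 bp
  [73,114): 41 bp
  [114,120): 6 bp
  [120,135): 15 bp
  [135,141): 6 bp
  [141,147): 6 bp
  [147,150): 3 bp
  [150,155): 5 bp
  [155,176): 21 bp
  [176,178): 2 bp
  [178,186): 8 bp
  [186,197): 11 bp
  [197,205): 8 bp
  [205,208): 3 bp
  [208,216): 8 bp
  [216,226): 10 bp
  [226,229): 3 bp
  [229,231): 2 bp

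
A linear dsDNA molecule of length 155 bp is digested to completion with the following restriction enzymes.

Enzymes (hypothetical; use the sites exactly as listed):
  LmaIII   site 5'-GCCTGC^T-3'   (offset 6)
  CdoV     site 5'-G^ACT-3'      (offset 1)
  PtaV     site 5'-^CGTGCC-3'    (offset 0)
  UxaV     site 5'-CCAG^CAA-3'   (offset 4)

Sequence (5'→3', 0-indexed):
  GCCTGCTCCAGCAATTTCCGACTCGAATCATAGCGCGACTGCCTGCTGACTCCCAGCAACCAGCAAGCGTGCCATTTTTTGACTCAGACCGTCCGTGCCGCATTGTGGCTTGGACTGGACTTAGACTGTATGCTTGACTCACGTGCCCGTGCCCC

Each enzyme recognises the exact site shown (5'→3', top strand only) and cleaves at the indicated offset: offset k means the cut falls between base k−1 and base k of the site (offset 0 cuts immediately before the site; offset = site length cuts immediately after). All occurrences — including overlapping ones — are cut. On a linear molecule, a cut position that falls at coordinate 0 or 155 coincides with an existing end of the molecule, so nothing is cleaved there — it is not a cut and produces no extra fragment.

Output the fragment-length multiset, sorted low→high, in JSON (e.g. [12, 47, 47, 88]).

[2,4,5,5,5,6,6,6,7,8,8,9,9,12,12,14,17,20]

Site scan:
  LmaIII GCCTGCT/6: at [0, 40] ⇒ [6, 46]
  CdoV GACT/1: at [19, 36, 47, 80, 112, 117, 123, 135] ⇒ [20, 37, 48, 81, 113, 118, 124, 136]
  PtaV CGTGCC/0: at [67, 93, 141, 147] ⇒ [67, 93, 141, 147]
  UxaV CCAGCAA/4: at [7, 52, 59] ⇒ [11, 56, 63]

Pooled cuts: [6, 11, 20, 37, 46, 48, 56, 63, 67, 81, 93, 113, 118, 124, 136, 141, 147]

Fragment lengths:
  [0,6): 6 bp
  [6,11): 5 bp
  [11,20): 9 bp
  [20,37): 17 bp
  [37,46): 9 bp
  [46,48): 2 bp
  [48,56): 8 bp
  [56,63): 7 bp
  [63,67): 4 bp
  [67,81): 14 bp
  [81,93): 12 bp
  [93,113): 20 bp
  [113,118): 5 bp
  [118,124): 6 bp
  [124,136): 12 bp
  [136,141): 5 bp
  [141,147): 6 bp
  [147,155): 8 bp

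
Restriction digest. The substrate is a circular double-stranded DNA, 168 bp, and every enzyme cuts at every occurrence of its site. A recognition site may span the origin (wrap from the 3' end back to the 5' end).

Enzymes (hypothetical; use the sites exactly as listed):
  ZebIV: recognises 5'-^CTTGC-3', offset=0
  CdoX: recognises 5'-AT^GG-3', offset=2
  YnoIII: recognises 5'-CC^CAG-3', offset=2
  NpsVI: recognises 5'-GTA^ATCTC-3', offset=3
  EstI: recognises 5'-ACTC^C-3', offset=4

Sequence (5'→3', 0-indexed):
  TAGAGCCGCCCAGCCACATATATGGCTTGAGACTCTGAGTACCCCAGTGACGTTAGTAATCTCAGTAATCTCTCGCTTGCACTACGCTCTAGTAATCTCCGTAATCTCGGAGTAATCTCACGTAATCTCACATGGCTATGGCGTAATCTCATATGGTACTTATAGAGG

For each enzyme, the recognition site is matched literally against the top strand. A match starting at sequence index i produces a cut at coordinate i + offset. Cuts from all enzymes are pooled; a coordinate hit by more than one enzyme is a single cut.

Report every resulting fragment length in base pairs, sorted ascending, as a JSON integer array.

Per-enzyme occurrences:
  ZebIV (CTTGC, off=0): starts [75] → cuts [75]
  CdoX (ATGG, off=2): starts [21, 131, 137, 152] → cuts [23, 133, 139, 154]
  YnoIII (CCCAG, off=2): starts [8, 42] → cuts [10, 44]
  NpsVI (GTAATCTC, off=3): starts [55, 64, 91, 100, 111, 121, 142] → cuts [58, 67, 94, 103, 114, 124, 145]
  EstI (ACTCC, off=4): no sites

Pooled cuts: [10, 23, 44, 58, 67, 75, 94, 103, 114, 124, 133, 139, 145, 154]

Fragment lengths:
  10→23: 13 bp
  23→44: 21 bp
  44→58: 14 bp
  58→67: 9 bp
  67→75: 8 bp
  75→94: 19 bp
  94→103: 9 bp
  103→114: 11 bp
  114→124: 10 bp
  124→133: 9 bp
  133→139: 6 bp
  139→145: 6 bp
  145→154: 9 bp
  154→10 (wrap): 168-154+10 = 24 bp

[6,6,8,9,9,9,9,10,11,13,14,19,21,24]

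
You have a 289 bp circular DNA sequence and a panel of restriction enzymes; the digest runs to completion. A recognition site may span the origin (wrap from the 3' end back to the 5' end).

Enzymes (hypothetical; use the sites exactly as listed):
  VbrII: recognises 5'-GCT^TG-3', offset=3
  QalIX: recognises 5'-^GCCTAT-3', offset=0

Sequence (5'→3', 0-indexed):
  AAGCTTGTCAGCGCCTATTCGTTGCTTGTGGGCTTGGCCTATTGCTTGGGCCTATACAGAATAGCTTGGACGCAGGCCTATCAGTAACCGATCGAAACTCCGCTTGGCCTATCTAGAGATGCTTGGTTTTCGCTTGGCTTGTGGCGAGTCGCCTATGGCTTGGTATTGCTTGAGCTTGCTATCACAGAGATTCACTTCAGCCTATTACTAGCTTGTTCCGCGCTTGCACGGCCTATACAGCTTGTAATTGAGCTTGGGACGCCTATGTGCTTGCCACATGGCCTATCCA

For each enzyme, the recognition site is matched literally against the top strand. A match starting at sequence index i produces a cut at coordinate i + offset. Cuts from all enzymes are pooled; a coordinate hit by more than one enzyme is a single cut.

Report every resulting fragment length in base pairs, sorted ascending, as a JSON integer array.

Site scan:
  VbrII GCTTG/3: at [2, 23, 31, 43, 63, 101, 120, 131, 136, 157, 167, 173, 210, 221, 239, 251, 268] ⇒ [5, 26, 34, 46, 66, 104, 123, 134, 139, 160, 170, 176, 213, 224, 242, 254, 271]
  QalIX GCCTAT/0: at [12, 36, 49, 75, 106, 150, 199, 230, 260, 280] ⇒ [12, 36, 49, 75, 106, 150, 199, 230, 260, 280]

All cut coordinates (distinct, sorted): [5, 12, 26, 34, 36, 46, 49, 66, 75, 104, 106, 123, 134, 139, 150, 160, 170, 176, 199, 213, 224, 230, 242, 254, 260, 271, 280]

Fragments:
  5→12: 7 bp
  12→26: 14 bp
  26→34: 8 bp
  34→36: 2 bp
  36→46: 10 bp
  46→49: 3 bp
  49→66: 17 bp
  66→75: 9 bp
  75→104: 29 bp
  104→106: 2 bp
  106→123: 17 bp
  123→134: 11 bp
  134→139: 5 bp
  139→150: 11 bp
  150→160: 10 bp
  160→170: 10 bp
  170→176: 6 bp
  176→199: 23 bp
  199→213: 14 bp
  213→224: 11 bp
  224→230: 6 bp
  230→242: 12 bp
  242→254: 12 bp
  254→260: 6 bp
  260→271: 11 bp
  271→280: 9 bp
  280→5 (wrap): 289-280+5 = 14 bp

[2,2,3,5,6,6,6,7,8,9,9,10,10,10,11,11,11,11,12,12,14,14,14,17,17,23,29]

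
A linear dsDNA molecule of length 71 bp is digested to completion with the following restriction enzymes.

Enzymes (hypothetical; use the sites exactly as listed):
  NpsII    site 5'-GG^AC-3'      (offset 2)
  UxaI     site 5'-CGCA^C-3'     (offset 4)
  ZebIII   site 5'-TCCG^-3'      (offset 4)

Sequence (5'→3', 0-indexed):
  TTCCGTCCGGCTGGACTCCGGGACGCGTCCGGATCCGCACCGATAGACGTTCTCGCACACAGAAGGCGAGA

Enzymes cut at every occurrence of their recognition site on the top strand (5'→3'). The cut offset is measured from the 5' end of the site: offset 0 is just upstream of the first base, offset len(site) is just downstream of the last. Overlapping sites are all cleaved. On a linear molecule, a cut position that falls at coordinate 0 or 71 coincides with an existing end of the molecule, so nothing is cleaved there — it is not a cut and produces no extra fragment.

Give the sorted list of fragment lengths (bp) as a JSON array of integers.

[2,2,4,5,5,6,6,9,14,18]

Per-enzyme occurrences:
  NpsII GGAC/2: at [12, 20] ⇒ [14, 22]
  UxaI CGCAC/4: at [35, 53] ⇒ [39, 57]
  ZebIII TCCG/4: at [1, 5, 16, 27, 33] ⇒ [5, 9, 20, 31, 37]

All cut coordinates (distinct, sorted): [5, 9, 14, 20, 22, 31, 37, 39, 57]

Fragment lengths:
  [0,5): 5 bp
  [5,9): 4 bp
  [9,14): 5 bp
  [14,20): 6 bp
  [20,22): 2 bp
  [22,31): 9 bp
  [31,37): 6 bp
  [37,39): 2 bp
  [39,57): 18 bp
  [57,71): 14 bp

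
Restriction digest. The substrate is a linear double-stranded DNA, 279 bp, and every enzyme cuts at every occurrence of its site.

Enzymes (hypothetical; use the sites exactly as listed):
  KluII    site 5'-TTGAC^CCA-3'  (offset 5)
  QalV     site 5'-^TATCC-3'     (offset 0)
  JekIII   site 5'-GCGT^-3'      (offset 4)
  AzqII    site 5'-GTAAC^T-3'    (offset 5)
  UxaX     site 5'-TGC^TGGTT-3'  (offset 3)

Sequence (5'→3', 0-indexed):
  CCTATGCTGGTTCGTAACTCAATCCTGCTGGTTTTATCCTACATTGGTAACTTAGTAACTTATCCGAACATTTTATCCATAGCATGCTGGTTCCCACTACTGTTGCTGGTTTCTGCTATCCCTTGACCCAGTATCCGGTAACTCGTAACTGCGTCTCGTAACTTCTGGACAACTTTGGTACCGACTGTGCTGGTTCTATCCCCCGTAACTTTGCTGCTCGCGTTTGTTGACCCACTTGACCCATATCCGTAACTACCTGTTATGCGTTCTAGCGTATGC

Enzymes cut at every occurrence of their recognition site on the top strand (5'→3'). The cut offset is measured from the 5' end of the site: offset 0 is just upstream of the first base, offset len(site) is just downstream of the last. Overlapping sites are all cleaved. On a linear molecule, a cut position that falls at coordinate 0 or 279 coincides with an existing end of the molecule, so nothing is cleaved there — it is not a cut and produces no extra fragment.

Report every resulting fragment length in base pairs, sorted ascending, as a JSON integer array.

[1,3,4,4,5,6,6,7,7,8,8,8,8,9,10,10,10,11,11,11,13,13,14,14,14,17,19,28]

Per-enzyme occurrences:
  KluII (TTGACCCA, off=5): starts [122, 226, 235] → cuts [127, 231, 240]
  QalV (TATCC, off=0): starts [34, 60, 73, 116, 131, 196, 243] → cuts [34, 60, 73, 116, 131, 196, 243]
  JekIII (GCGT, off=4): starts [150, 219, 263, 271] → cuts [154, 223, 267, 275]
  AzqII (GTAACT, off=5): starts [13, 46, 54, 137, 144, 157, 204, 248] → cuts [18, 51, 59, 142, 149, 162, 209, 253]
  UxaX (TGCTGGTT, off=3): starts [4, 25, 84, 103, 187] → cuts [7, 28, 87, 106, 190]

Pooled cuts: [7, 18, 28, 34, 51, 59, 60, 73, 87, 106, 116, 127, 131, 142, 149, 154, 162, 190, 196, 209, 223, 231, 240, 243, 253, 267, 275]

Fragments:
  [0,7): 7 bp
  [7,18): 11 bp
  [18,28): 10 bp
  [28,34): 6 bp
  [34,51): 17 bp
  [51,59): 8 bp
  [59,60): 1 bp
  [60,73): 13 bp
  [73,87): 14 bp
  [87,106): 19 bp
  [106,116): 10 bp
  [116,127): 11 bp
  [127,131): 4 bp
  [131,142): 11 bp
  [142,149): 7 bp
  [149,154): 5 bp
  [154,162): 8 bp
  [162,190): 28 bp
  [190,196): 6 bp
  [196,209): 13 bp
  [209,223): 14 bp
  [223,231): 8 bp
  [231,240): 9 bp
  [240,243): 3 bp
  [243,253): 10 bp
  [253,267): 14 bp
  [267,275): 8 bp
  [275,279): 4 bp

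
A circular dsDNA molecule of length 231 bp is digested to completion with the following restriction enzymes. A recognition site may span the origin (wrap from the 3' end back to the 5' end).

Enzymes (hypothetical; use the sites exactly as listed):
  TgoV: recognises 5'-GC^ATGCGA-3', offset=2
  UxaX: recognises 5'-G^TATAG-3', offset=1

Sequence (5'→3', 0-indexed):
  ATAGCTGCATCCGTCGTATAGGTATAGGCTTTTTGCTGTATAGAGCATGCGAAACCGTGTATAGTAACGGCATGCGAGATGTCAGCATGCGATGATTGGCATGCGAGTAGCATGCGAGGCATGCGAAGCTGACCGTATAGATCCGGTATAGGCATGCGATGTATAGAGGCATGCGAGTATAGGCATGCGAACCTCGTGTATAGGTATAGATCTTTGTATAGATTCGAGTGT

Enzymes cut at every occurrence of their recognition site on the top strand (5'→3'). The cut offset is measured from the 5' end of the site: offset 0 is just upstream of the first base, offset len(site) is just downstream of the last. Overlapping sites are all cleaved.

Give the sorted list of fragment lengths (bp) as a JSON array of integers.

Per-enzyme occurrences:
  TgoV (GCATGCGA, off=2): starts [44, 69, 84, 98, 109, 118, 151, 168, 182] → cuts [46, 71, 86, 100, 111, 120, 153, 170, 184]
  UxaX (GTATAG, off=1): starts [15, 21, 37, 58, 134, 145, 160, 176, 197, 203, 215, 229] → cuts [16, 22, 38, 59, 135, 146, 161, 177, 198, 204, 216, 230]

All cut coordinates (distinct, sorted): [16, 22, 38, 46, 59, 71, 86, 100, 111, 120, 135, 146, 153, 161, 170, 177, 184, 198, 204, 216, 230]

Fragment lengths:
  16→22: 6 bp
  22→38: 16 bp
  38→46: 8 bp
  46→59: 13 bp
  59→71: 12 bp
  71→86: 15 bp
  86→100: 14 bp
  100→111: 11 bp
  111→120: 9 bp
  120→135: 15 bp
  135→146: 11 bp
  146→153: 7 bp
  153→161: 8 bp
  161→170: 9 bp
  170→177: 7 bp
  177→184: 7 bp
  184→198: 14 bp
  198→204: 6 bp
  204→216: 12 bp
  216→230: 14 bp
  230→16 (wrap): 231-230+16 = 17 bp

[6,6,7,7,7,8,8,9,9,11,11,12,12,13,14,14,14,15,15,16,17]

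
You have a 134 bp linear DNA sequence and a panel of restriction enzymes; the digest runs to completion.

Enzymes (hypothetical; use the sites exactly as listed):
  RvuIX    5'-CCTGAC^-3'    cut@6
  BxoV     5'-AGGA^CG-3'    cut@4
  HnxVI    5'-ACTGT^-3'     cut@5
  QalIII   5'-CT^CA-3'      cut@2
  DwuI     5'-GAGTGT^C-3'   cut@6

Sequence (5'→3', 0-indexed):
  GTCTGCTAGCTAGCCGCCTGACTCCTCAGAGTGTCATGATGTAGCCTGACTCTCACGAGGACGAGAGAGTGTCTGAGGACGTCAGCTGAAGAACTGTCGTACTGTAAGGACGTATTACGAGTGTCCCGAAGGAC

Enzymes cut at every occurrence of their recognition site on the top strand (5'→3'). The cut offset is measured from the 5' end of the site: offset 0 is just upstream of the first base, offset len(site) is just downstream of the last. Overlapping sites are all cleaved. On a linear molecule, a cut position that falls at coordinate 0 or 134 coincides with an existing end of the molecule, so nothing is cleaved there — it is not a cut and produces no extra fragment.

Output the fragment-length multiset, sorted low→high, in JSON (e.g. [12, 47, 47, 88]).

[3,4,5,7,8,8,8,10,11,14,16,18,22]

Site scan:
  RvuIX (CCTGAC, off=6): starts [16, 44] → cuts [22, 50]
  BxoV (AGGACG, off=4): starts [57, 75, 106] → cuts [61, 79, 110]
  HnxVI (ACTGT, off=5): starts [92, 100] → cuts [97, 105]
  QalIII (CTCA, off=2): starts [24, 51] → cuts [26, 53]
  DwuI (GAGTGTC, off=6): starts [28, 66, 118] → cuts [34, 72, 124]

All cut coordinates (distinct, sorted): [22, 26, 34, 50, 53, 61, 72, 79, 97, 105, 110, 124]

Fragment lengths:
  [0,22): 22 bp
  [22,26): 4 bp
  [26,34): 8 bp
  [34,50): 16 bp
  [50,53): 3 bp
  [53,61): 8 bp
  [61,72): 11 bp
  [72,79): 7 bp
  [79,97): 18 bp
  [97,105): 8 bp
  [105,110): 5 bp
  [110,124): 14 bp
  [124,134): 10 bp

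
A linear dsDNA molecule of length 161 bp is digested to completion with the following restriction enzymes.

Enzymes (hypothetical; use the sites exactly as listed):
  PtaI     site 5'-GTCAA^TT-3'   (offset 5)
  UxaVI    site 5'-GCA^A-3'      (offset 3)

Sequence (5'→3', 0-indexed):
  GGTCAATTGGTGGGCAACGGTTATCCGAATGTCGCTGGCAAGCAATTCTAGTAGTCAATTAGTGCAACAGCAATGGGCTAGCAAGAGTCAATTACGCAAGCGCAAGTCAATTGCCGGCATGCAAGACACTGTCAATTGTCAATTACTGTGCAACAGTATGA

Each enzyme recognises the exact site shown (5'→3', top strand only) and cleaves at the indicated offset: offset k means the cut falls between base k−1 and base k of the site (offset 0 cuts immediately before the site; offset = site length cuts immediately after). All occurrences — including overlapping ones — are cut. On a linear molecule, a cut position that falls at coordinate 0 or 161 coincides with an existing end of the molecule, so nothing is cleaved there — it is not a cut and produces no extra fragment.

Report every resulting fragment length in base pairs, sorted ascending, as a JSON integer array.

[4,6,6,6,6,7,7,8,8,9,10,10,11,12,13,14,24]

Site scan:
  PtaI (GTCAATT, off=5): starts [1, 53, 86, 105, 130, 137] → cuts [6, 58, 91, 110, 135, 142]
  UxaVI (GCAA, off=3): starts [13, 37, 41, 63, 69, 80, 95, 101, 120, 149] → cuts [16, 40, 44, 66, 72, 83, 98, 104, 123, 152]

Pooled cuts: [6, 16, 40, 44, 58, 66, 72, 83, 91, 98, 104, 110, 123, 135, 142, 152]

Fragments:
  [0,6): 6 bp
  [6,16): 10 bp
  [16,40): 24 bp
  [40,44): 4 bp
  [44,58): 14 bp
  [58,66): 8 bp
  [66,72): 6 bp
  [72,83): 11 bp
  [83,91): 8 bp
  [91,98): 7 bp
  [98,104): 6 bp
  [104,110): 6 bp
  [110,123): 13 bp
  [123,135): 12 bp
  [135,142): 7 bp
  [142,152): 10 bp
  [152,161): 9 bp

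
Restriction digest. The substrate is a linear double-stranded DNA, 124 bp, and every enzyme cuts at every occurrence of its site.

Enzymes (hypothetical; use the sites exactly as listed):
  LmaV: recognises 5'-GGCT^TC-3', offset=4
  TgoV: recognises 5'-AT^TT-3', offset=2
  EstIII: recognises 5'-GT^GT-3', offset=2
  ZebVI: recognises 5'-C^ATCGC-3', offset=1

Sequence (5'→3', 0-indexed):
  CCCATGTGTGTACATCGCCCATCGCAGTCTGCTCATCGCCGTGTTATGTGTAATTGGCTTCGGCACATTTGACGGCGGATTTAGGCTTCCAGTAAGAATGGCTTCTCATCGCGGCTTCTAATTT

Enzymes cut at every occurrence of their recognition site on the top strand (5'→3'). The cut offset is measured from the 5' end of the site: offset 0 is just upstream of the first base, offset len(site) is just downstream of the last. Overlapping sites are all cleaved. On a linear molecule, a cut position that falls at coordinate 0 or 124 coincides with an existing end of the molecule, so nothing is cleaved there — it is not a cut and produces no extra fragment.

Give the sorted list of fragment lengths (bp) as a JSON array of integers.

Site scan:
  LmaV (GGCTTC, off=4): starts [55, 83, 99, 112] → cuts [59, 87, 103, 116]
  TgoV (ATTT, off=2): starts [66, 78, 120] → cuts [68, 80, 122]
  EstIII (GTGT, off=2): starts [5, 7, 40, 47] → cuts [7, 9, 42, 49]
  ZebVI (CATCGC, off=1): starts [12, 19, 33, 106] → cuts [13, 20, 34, 107]

All cut coordinates (distinct, sorted): [7, 9, 13, 20, 34, 42, 49, 59, 68, 80, 87, 103, 107, 116, 122]

Fragment lengths:
  [0,7): 7 bp
  [7,9): 2 bp
  [9,13): 4 bp
  [13,20): 7 bp
  [20,34): 14 bp
  [34,42): 8 bp
  [42,49): 7 bp
  [49,59): 10 bp
  [59,68): 9 bp
  [68,80): 12 bp
  [80,87): 7 bp
  [87,103): 16 bp
  [103,107): 4 bp
  [107,116): 9 bp
  [116,122): 6 bp
  [122,124): 2 bp

[2,2,4,4,6,7,7,7,7,8,9,9,10,12,14,16]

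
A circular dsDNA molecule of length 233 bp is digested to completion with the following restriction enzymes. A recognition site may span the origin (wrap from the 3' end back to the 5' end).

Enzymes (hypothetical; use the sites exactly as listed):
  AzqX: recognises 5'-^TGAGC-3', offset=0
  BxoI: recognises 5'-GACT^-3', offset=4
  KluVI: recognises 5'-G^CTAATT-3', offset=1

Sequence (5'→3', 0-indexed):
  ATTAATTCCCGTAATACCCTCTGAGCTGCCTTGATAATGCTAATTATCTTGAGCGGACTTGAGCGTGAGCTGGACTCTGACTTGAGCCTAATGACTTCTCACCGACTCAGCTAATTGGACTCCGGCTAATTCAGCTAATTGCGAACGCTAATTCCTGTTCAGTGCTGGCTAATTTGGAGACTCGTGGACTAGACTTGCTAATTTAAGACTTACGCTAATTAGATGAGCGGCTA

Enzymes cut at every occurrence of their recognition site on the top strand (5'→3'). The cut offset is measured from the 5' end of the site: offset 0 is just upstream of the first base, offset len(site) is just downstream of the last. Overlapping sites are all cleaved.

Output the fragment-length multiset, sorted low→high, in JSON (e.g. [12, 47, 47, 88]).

Scan for sites:
  AzqX TGAGC/0: at [21, 49, 59, 65, 82, 223] ⇒ [21, 49, 59, 65, 82, 223]
  BxoI GACT/4: at [55, 72, 78, 92, 103, 117, 178, 186, 191, 206] ⇒ [59, 76, 82, 96, 107, 121, 182, 190, 195, 210]
  KluVI GCTAATT/1: at [38, 109, 124, 133, 146, 167, 196, 213, 229] ⇒ [39, 110, 125, 134, 147, 168, 197, 214, 230]

All cut coordinates (distinct, sorted): [21, 39, 49, 59, 65, 76, 82, 96, 107, 110, 121, 125, 134, 147, 168, 182, 190, 195, 197, 210, 214, 223, 230]

Fragment lengths:
  21→39: 18 bp
  39→49: 10 bp
  49→59: 10 bp
  59→65: 6 bp
  65→76: 11 bp
  76→82: 6 bp
  82→96: 14 bp
  96→107: 11 bp
  107→110: 3 bp
  110→121: 11 bp
  121→125: 4 bp
  125→134: 9 bp
  134→147: 13 bp
  147→168: 21 bp
  168→182: 14 bp
  182→190: 8 bp
  190→195: 5 bp
  195→197: 2 bp
  197→210: 13 bp
  210→214: 4 bp
  214→223: 9 bp
  223→230: 7 bp
  230→21 (wrap): 233-230+21 = 24 bp

[2,3,4,4,5,6,6,7,8,9,9,10,10,11,11,11,13,13,14,14,18,21,24]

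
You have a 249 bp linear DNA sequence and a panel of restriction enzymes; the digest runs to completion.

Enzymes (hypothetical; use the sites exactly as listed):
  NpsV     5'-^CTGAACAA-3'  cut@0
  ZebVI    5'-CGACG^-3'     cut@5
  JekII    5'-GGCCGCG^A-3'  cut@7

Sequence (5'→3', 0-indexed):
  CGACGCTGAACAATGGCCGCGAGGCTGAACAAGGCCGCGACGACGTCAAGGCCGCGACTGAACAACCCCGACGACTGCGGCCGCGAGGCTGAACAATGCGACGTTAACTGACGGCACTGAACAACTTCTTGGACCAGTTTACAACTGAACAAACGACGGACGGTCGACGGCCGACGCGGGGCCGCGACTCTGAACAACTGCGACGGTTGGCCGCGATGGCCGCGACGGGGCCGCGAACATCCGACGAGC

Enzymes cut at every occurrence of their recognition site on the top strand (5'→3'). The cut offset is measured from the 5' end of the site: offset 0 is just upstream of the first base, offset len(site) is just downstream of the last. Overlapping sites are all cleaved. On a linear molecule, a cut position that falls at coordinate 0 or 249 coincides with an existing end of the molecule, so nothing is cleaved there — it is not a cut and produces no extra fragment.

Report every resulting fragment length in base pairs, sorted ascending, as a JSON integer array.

[1,3,3,3,3,3,3,3,5,7,8,9,10,10,11,11,11,12,13,14,15,15,16,16,16,28]

Site scan:
  NpsV CTGAACAA/0: at [5, 24, 57, 88, 116, 144, 189] ⇒ [5, 24, 57, 88, 116, 144, 189]
  ZebVI CGACG/5: at [0, 37, 40, 68, 98, 153, 164, 171, 200, 222, 241] ⇒ [5, 42, 45, 73, 103, 158, 169, 176, 205, 227, 246]
  JekII GGCCGCGA/7: at [14, 32, 49, 78, 179, 208, 217, 228] ⇒ [21, 39, 56, 85, 186, 215, 224, 235]

Pooled cuts: [5, 21, 24, 39, 42, 45, 56, 57, 73, 85, 88, 103, 116, 144, 158, 169, 176, 186, 189, 205, 215, 224, 227, 235, 246]

Fragment lengths:
  [0,5): 5 bp
  [5,21): 16 bp
  [21,24): 3 bp
  [24,39): 15 bp
  [39,42): 3 bp
  [42,45): 3 bp
  [45,56): 11 bp
  [56,57): 1 bp
  [57,73): 16 bp
  [73,85): 12 bp
  [85,88): 3 bp
  [88,103): 15 bp
  [103,116): 13 bp
  [116,144): 28 bp
  [144,158): 14 bp
  [158,169): 11 bp
  [169,176): 7 bp
  [176,186): 10 bp
  [186,189): 3 bp
  [189,205): 16 bp
  [205,215): 10 bp
  [215,224): 9 bp
  [224,227): 3 bp
  [227,235): 8 bp
  [235,246): 11 bp
  [246,249): 3 bp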